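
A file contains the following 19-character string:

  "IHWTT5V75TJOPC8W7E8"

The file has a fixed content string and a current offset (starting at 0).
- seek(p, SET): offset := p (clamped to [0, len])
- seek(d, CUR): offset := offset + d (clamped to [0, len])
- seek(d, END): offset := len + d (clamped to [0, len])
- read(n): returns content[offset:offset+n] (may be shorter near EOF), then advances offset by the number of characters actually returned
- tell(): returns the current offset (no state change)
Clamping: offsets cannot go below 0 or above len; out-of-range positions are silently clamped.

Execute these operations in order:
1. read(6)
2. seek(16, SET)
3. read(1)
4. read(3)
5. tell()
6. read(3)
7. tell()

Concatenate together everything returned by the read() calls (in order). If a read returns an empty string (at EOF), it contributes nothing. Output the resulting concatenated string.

Answer: IHWTT57E8

Derivation:
After 1 (read(6)): returned 'IHWTT5', offset=6
After 2 (seek(16, SET)): offset=16
After 3 (read(1)): returned '7', offset=17
After 4 (read(3)): returned 'E8', offset=19
After 5 (tell()): offset=19
After 6 (read(3)): returned '', offset=19
After 7 (tell()): offset=19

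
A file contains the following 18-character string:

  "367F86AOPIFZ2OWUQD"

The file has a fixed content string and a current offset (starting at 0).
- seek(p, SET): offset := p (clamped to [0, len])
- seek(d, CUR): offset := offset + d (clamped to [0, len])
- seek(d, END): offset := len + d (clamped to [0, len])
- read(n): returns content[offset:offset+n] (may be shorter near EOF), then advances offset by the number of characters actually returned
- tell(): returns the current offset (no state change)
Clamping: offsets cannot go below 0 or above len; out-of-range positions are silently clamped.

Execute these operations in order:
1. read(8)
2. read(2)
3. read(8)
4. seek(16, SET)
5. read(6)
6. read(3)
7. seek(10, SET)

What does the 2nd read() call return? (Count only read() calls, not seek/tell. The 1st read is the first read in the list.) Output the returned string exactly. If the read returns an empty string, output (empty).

After 1 (read(8)): returned '367F86AO', offset=8
After 2 (read(2)): returned 'PI', offset=10
After 3 (read(8)): returned 'FZ2OWUQD', offset=18
After 4 (seek(16, SET)): offset=16
After 5 (read(6)): returned 'QD', offset=18
After 6 (read(3)): returned '', offset=18
After 7 (seek(10, SET)): offset=10

Answer: PI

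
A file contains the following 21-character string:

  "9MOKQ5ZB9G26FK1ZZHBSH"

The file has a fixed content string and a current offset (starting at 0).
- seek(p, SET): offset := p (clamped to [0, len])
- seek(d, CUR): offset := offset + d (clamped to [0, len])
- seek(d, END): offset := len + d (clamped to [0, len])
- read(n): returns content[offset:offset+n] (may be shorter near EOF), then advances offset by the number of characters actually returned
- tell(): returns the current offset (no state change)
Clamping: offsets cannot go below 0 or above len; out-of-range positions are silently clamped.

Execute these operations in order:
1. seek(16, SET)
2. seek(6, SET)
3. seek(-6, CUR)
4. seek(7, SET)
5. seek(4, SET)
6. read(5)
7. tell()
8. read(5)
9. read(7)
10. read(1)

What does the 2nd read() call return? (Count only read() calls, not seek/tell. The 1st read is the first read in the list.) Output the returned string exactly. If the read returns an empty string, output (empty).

Answer: G26FK

Derivation:
After 1 (seek(16, SET)): offset=16
After 2 (seek(6, SET)): offset=6
After 3 (seek(-6, CUR)): offset=0
After 4 (seek(7, SET)): offset=7
After 5 (seek(4, SET)): offset=4
After 6 (read(5)): returned 'Q5ZB9', offset=9
After 7 (tell()): offset=9
After 8 (read(5)): returned 'G26FK', offset=14
After 9 (read(7)): returned '1ZZHBSH', offset=21
After 10 (read(1)): returned '', offset=21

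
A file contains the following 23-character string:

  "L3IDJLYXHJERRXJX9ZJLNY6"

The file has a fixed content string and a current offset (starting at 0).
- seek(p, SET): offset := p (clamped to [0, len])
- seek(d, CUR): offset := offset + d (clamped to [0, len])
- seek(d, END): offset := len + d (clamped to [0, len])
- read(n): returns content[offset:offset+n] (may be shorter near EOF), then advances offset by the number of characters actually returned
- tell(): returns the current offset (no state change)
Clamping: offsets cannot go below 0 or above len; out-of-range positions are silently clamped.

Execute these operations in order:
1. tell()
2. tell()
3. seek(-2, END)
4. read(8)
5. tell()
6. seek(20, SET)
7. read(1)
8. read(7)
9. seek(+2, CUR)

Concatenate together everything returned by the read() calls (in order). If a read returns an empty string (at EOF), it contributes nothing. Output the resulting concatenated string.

Answer: Y6NY6

Derivation:
After 1 (tell()): offset=0
After 2 (tell()): offset=0
After 3 (seek(-2, END)): offset=21
After 4 (read(8)): returned 'Y6', offset=23
After 5 (tell()): offset=23
After 6 (seek(20, SET)): offset=20
After 7 (read(1)): returned 'N', offset=21
After 8 (read(7)): returned 'Y6', offset=23
After 9 (seek(+2, CUR)): offset=23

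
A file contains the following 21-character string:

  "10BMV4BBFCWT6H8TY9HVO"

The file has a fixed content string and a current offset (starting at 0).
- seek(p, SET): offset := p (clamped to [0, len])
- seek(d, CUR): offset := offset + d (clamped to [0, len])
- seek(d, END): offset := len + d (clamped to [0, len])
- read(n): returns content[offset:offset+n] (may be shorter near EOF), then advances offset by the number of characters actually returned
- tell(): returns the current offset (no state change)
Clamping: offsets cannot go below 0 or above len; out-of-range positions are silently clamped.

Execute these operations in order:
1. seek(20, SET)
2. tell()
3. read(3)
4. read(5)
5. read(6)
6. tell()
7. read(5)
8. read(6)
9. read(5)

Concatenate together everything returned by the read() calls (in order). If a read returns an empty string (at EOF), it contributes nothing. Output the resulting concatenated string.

Answer: O

Derivation:
After 1 (seek(20, SET)): offset=20
After 2 (tell()): offset=20
After 3 (read(3)): returned 'O', offset=21
After 4 (read(5)): returned '', offset=21
After 5 (read(6)): returned '', offset=21
After 6 (tell()): offset=21
After 7 (read(5)): returned '', offset=21
After 8 (read(6)): returned '', offset=21
After 9 (read(5)): returned '', offset=21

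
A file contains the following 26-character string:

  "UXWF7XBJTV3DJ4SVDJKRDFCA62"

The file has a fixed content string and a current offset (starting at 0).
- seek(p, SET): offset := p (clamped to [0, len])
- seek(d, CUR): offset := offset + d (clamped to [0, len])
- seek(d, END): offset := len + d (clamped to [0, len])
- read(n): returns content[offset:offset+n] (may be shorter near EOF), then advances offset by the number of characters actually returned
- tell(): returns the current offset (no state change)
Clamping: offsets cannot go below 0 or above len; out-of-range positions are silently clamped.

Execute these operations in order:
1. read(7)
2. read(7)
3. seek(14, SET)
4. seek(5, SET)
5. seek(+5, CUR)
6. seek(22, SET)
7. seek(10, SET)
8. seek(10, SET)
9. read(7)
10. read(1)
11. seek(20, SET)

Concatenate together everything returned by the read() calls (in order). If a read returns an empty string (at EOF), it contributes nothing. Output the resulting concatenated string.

Answer: UXWF7XBJTV3DJ43DJ4SVDJ

Derivation:
After 1 (read(7)): returned 'UXWF7XB', offset=7
After 2 (read(7)): returned 'JTV3DJ4', offset=14
After 3 (seek(14, SET)): offset=14
After 4 (seek(5, SET)): offset=5
After 5 (seek(+5, CUR)): offset=10
After 6 (seek(22, SET)): offset=22
After 7 (seek(10, SET)): offset=10
After 8 (seek(10, SET)): offset=10
After 9 (read(7)): returned '3DJ4SVD', offset=17
After 10 (read(1)): returned 'J', offset=18
After 11 (seek(20, SET)): offset=20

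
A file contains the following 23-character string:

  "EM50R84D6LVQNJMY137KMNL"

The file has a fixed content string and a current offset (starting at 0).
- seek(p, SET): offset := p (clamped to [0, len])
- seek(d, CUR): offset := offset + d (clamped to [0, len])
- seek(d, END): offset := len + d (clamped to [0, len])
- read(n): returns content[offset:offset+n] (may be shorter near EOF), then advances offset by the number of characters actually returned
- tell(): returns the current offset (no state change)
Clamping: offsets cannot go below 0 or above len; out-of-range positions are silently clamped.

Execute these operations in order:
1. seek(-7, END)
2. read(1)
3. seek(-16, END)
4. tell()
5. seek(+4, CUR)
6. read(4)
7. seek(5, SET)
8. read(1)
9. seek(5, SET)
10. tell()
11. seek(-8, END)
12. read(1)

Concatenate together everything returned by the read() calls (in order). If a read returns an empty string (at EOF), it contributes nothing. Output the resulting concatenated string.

Answer: 1QNJM8Y

Derivation:
After 1 (seek(-7, END)): offset=16
After 2 (read(1)): returned '1', offset=17
After 3 (seek(-16, END)): offset=7
After 4 (tell()): offset=7
After 5 (seek(+4, CUR)): offset=11
After 6 (read(4)): returned 'QNJM', offset=15
After 7 (seek(5, SET)): offset=5
After 8 (read(1)): returned '8', offset=6
After 9 (seek(5, SET)): offset=5
After 10 (tell()): offset=5
After 11 (seek(-8, END)): offset=15
After 12 (read(1)): returned 'Y', offset=16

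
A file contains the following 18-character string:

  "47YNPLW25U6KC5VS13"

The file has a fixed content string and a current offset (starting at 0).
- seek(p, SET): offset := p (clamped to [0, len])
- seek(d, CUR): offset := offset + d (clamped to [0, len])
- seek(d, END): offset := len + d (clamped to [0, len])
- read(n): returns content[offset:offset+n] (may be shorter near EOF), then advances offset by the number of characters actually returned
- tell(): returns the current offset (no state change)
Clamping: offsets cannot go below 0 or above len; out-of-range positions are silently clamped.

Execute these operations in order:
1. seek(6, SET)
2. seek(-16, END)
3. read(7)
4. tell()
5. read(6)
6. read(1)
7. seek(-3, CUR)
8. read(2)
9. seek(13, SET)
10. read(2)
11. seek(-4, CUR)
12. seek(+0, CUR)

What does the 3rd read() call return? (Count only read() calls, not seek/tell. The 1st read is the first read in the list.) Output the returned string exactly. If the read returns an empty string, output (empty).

After 1 (seek(6, SET)): offset=6
After 2 (seek(-16, END)): offset=2
After 3 (read(7)): returned 'YNPLW25', offset=9
After 4 (tell()): offset=9
After 5 (read(6)): returned 'U6KC5V', offset=15
After 6 (read(1)): returned 'S', offset=16
After 7 (seek(-3, CUR)): offset=13
After 8 (read(2)): returned '5V', offset=15
After 9 (seek(13, SET)): offset=13
After 10 (read(2)): returned '5V', offset=15
After 11 (seek(-4, CUR)): offset=11
After 12 (seek(+0, CUR)): offset=11

Answer: S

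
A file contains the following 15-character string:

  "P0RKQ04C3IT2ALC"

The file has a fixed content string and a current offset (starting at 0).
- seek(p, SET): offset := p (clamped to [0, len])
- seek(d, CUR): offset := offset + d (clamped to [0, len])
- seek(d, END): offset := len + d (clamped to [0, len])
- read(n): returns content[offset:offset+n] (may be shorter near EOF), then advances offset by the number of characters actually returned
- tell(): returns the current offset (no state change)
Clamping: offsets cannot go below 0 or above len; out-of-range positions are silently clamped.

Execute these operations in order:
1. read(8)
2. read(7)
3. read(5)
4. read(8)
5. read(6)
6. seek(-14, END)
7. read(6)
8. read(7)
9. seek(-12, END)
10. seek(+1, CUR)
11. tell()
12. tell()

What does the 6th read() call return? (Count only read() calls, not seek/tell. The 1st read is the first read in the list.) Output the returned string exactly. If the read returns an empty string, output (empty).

After 1 (read(8)): returned 'P0RKQ04C', offset=8
After 2 (read(7)): returned '3IT2ALC', offset=15
After 3 (read(5)): returned '', offset=15
After 4 (read(8)): returned '', offset=15
After 5 (read(6)): returned '', offset=15
After 6 (seek(-14, END)): offset=1
After 7 (read(6)): returned '0RKQ04', offset=7
After 8 (read(7)): returned 'C3IT2AL', offset=14
After 9 (seek(-12, END)): offset=3
After 10 (seek(+1, CUR)): offset=4
After 11 (tell()): offset=4
After 12 (tell()): offset=4

Answer: 0RKQ04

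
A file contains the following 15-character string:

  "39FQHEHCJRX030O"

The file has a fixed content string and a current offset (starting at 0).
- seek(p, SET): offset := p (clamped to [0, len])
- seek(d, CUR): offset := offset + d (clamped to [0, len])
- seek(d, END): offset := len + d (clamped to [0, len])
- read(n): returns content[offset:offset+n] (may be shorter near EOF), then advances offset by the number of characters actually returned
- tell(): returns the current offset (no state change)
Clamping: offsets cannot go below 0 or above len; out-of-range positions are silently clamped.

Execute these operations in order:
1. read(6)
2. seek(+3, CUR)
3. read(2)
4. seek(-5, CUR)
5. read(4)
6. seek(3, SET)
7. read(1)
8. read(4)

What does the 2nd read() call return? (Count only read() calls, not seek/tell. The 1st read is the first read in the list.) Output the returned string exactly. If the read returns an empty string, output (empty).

Answer: RX

Derivation:
After 1 (read(6)): returned '39FQHE', offset=6
After 2 (seek(+3, CUR)): offset=9
After 3 (read(2)): returned 'RX', offset=11
After 4 (seek(-5, CUR)): offset=6
After 5 (read(4)): returned 'HCJR', offset=10
After 6 (seek(3, SET)): offset=3
After 7 (read(1)): returned 'Q', offset=4
After 8 (read(4)): returned 'HEHC', offset=8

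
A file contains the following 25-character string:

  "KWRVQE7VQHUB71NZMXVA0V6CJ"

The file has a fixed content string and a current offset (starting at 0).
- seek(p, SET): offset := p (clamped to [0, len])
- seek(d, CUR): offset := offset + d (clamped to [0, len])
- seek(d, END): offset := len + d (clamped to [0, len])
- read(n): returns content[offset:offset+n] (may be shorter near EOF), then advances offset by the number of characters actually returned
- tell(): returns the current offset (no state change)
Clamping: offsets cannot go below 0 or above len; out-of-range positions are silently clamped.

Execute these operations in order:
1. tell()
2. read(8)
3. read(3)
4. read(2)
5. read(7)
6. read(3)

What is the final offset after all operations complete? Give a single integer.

Answer: 23

Derivation:
After 1 (tell()): offset=0
After 2 (read(8)): returned 'KWRVQE7V', offset=8
After 3 (read(3)): returned 'QHU', offset=11
After 4 (read(2)): returned 'B7', offset=13
After 5 (read(7)): returned '1NZMXVA', offset=20
After 6 (read(3)): returned '0V6', offset=23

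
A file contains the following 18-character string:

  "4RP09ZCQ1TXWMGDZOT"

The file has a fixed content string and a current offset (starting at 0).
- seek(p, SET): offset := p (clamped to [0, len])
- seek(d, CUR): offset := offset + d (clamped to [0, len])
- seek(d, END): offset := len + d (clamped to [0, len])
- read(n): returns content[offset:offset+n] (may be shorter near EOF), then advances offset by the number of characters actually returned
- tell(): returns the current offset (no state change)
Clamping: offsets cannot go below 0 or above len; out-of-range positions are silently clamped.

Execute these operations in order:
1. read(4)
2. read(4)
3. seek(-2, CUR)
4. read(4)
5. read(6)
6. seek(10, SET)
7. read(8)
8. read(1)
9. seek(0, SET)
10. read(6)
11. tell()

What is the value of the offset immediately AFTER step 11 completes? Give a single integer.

Answer: 6

Derivation:
After 1 (read(4)): returned '4RP0', offset=4
After 2 (read(4)): returned '9ZCQ', offset=8
After 3 (seek(-2, CUR)): offset=6
After 4 (read(4)): returned 'CQ1T', offset=10
After 5 (read(6)): returned 'XWMGDZ', offset=16
After 6 (seek(10, SET)): offset=10
After 7 (read(8)): returned 'XWMGDZOT', offset=18
After 8 (read(1)): returned '', offset=18
After 9 (seek(0, SET)): offset=0
After 10 (read(6)): returned '4RP09Z', offset=6
After 11 (tell()): offset=6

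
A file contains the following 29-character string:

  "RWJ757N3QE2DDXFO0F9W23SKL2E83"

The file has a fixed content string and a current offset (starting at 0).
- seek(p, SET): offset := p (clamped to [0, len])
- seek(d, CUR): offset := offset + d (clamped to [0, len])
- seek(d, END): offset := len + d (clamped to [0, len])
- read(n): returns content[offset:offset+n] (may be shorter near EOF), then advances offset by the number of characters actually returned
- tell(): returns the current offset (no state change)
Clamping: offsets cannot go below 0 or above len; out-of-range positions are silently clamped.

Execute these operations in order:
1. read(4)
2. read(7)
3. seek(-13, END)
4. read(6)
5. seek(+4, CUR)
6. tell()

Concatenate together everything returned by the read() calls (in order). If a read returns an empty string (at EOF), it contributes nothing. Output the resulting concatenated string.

After 1 (read(4)): returned 'RWJ7', offset=4
After 2 (read(7)): returned '57N3QE2', offset=11
After 3 (seek(-13, END)): offset=16
After 4 (read(6)): returned '0F9W23', offset=22
After 5 (seek(+4, CUR)): offset=26
After 6 (tell()): offset=26

Answer: RWJ757N3QE20F9W23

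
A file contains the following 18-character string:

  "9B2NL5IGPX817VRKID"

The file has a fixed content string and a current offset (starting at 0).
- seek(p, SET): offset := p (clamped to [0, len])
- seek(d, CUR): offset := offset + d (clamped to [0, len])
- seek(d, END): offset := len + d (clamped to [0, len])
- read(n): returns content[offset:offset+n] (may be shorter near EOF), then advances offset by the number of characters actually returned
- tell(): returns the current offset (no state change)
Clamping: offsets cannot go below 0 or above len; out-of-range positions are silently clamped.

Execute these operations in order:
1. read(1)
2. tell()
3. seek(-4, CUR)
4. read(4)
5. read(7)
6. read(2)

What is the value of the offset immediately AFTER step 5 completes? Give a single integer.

After 1 (read(1)): returned '9', offset=1
After 2 (tell()): offset=1
After 3 (seek(-4, CUR)): offset=0
After 4 (read(4)): returned '9B2N', offset=4
After 5 (read(7)): returned 'L5IGPX8', offset=11

Answer: 11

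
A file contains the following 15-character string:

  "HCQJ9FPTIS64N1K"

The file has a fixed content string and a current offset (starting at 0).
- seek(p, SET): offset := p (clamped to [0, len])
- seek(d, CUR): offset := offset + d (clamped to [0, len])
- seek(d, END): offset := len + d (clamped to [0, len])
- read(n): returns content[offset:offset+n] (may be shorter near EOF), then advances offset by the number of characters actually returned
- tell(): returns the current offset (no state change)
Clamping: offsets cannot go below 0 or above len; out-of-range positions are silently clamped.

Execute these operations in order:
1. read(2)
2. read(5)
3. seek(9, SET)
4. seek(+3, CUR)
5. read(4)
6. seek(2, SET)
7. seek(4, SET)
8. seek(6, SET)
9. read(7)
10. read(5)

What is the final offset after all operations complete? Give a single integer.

Answer: 15

Derivation:
After 1 (read(2)): returned 'HC', offset=2
After 2 (read(5)): returned 'QJ9FP', offset=7
After 3 (seek(9, SET)): offset=9
After 4 (seek(+3, CUR)): offset=12
After 5 (read(4)): returned 'N1K', offset=15
After 6 (seek(2, SET)): offset=2
After 7 (seek(4, SET)): offset=4
After 8 (seek(6, SET)): offset=6
After 9 (read(7)): returned 'PTIS64N', offset=13
After 10 (read(5)): returned '1K', offset=15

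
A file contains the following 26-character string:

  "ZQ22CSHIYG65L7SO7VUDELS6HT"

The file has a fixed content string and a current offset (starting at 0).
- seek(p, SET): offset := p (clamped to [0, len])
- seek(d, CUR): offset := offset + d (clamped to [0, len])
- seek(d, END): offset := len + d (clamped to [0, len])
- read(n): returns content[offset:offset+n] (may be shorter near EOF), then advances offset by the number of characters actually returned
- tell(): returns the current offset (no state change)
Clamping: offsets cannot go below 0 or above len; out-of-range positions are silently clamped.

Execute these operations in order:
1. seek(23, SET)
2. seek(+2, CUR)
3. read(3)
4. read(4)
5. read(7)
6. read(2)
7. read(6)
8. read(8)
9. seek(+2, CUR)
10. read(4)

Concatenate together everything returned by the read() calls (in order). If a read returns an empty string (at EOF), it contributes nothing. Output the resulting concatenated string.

Answer: T

Derivation:
After 1 (seek(23, SET)): offset=23
After 2 (seek(+2, CUR)): offset=25
After 3 (read(3)): returned 'T', offset=26
After 4 (read(4)): returned '', offset=26
After 5 (read(7)): returned '', offset=26
After 6 (read(2)): returned '', offset=26
After 7 (read(6)): returned '', offset=26
After 8 (read(8)): returned '', offset=26
After 9 (seek(+2, CUR)): offset=26
After 10 (read(4)): returned '', offset=26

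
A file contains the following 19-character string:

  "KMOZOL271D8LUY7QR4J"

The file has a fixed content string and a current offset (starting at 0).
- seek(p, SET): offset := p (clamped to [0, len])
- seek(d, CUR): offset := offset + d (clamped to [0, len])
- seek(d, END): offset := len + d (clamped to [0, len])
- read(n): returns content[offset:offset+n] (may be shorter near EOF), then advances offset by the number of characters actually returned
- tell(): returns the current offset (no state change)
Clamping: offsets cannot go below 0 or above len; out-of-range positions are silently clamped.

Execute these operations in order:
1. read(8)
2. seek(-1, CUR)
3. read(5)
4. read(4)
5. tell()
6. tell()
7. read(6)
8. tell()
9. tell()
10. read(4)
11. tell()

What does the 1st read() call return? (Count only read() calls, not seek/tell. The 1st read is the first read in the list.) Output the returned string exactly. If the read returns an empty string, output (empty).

Answer: KMOZOL27

Derivation:
After 1 (read(8)): returned 'KMOZOL27', offset=8
After 2 (seek(-1, CUR)): offset=7
After 3 (read(5)): returned '71D8L', offset=12
After 4 (read(4)): returned 'UY7Q', offset=16
After 5 (tell()): offset=16
After 6 (tell()): offset=16
After 7 (read(6)): returned 'R4J', offset=19
After 8 (tell()): offset=19
After 9 (tell()): offset=19
After 10 (read(4)): returned '', offset=19
After 11 (tell()): offset=19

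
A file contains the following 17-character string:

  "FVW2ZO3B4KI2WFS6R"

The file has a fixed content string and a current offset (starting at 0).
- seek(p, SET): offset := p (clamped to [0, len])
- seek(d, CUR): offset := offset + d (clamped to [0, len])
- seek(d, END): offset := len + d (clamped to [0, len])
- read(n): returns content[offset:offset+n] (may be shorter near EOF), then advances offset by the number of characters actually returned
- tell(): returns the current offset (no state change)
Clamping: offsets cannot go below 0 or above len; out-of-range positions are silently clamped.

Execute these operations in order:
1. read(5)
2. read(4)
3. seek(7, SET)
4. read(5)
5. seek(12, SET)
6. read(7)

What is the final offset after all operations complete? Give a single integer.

After 1 (read(5)): returned 'FVW2Z', offset=5
After 2 (read(4)): returned 'O3B4', offset=9
After 3 (seek(7, SET)): offset=7
After 4 (read(5)): returned 'B4KI2', offset=12
After 5 (seek(12, SET)): offset=12
After 6 (read(7)): returned 'WFS6R', offset=17

Answer: 17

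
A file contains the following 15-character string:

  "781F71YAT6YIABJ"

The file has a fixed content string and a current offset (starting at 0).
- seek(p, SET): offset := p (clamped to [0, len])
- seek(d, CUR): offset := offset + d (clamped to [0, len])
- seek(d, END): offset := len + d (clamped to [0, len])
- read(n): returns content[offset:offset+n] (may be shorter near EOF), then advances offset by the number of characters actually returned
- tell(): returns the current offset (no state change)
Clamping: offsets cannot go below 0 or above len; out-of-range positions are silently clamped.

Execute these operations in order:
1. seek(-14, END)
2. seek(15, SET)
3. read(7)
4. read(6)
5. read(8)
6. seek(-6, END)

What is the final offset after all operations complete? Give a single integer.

Answer: 9

Derivation:
After 1 (seek(-14, END)): offset=1
After 2 (seek(15, SET)): offset=15
After 3 (read(7)): returned '', offset=15
After 4 (read(6)): returned '', offset=15
After 5 (read(8)): returned '', offset=15
After 6 (seek(-6, END)): offset=9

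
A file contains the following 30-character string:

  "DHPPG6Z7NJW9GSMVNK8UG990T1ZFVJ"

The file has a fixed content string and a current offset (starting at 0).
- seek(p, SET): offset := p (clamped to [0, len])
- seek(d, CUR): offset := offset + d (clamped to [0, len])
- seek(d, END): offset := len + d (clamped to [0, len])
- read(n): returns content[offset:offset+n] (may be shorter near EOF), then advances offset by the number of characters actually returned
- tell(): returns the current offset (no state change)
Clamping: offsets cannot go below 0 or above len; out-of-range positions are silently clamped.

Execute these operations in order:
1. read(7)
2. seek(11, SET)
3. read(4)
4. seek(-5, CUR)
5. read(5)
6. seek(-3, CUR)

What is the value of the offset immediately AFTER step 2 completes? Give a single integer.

Answer: 11

Derivation:
After 1 (read(7)): returned 'DHPPG6Z', offset=7
After 2 (seek(11, SET)): offset=11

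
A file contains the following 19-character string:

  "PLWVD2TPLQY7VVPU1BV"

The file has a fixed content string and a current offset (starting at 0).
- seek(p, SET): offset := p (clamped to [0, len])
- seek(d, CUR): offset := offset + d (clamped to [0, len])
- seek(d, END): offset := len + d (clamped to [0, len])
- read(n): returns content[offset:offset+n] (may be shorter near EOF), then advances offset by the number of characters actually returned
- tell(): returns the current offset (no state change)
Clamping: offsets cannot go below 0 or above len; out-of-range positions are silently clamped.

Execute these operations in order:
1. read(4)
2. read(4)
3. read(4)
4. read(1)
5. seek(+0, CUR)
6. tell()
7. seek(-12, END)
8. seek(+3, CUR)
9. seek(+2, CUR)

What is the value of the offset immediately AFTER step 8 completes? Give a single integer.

Answer: 10

Derivation:
After 1 (read(4)): returned 'PLWV', offset=4
After 2 (read(4)): returned 'D2TP', offset=8
After 3 (read(4)): returned 'LQY7', offset=12
After 4 (read(1)): returned 'V', offset=13
After 5 (seek(+0, CUR)): offset=13
After 6 (tell()): offset=13
After 7 (seek(-12, END)): offset=7
After 8 (seek(+3, CUR)): offset=10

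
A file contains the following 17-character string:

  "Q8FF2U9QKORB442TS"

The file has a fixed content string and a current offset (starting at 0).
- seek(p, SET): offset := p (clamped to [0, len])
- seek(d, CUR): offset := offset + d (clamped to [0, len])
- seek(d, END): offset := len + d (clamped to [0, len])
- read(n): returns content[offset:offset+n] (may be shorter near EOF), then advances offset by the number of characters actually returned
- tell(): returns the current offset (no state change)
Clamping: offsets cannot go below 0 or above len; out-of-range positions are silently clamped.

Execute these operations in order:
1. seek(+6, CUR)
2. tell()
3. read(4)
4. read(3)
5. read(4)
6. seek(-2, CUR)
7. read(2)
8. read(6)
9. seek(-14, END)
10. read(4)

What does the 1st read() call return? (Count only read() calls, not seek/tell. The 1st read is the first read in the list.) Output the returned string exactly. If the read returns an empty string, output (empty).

Answer: 9QKO

Derivation:
After 1 (seek(+6, CUR)): offset=6
After 2 (tell()): offset=6
After 3 (read(4)): returned '9QKO', offset=10
After 4 (read(3)): returned 'RB4', offset=13
After 5 (read(4)): returned '42TS', offset=17
After 6 (seek(-2, CUR)): offset=15
After 7 (read(2)): returned 'TS', offset=17
After 8 (read(6)): returned '', offset=17
After 9 (seek(-14, END)): offset=3
After 10 (read(4)): returned 'F2U9', offset=7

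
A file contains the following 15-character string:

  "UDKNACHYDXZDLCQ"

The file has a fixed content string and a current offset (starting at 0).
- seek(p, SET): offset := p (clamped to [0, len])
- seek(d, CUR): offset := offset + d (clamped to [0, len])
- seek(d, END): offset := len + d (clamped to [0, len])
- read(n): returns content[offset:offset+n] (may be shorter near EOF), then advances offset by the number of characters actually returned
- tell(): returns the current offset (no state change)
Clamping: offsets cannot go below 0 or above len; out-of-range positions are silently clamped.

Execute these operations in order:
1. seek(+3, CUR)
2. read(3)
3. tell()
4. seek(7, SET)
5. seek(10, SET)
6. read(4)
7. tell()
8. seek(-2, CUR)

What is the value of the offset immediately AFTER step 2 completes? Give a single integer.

After 1 (seek(+3, CUR)): offset=3
After 2 (read(3)): returned 'NAC', offset=6

Answer: 6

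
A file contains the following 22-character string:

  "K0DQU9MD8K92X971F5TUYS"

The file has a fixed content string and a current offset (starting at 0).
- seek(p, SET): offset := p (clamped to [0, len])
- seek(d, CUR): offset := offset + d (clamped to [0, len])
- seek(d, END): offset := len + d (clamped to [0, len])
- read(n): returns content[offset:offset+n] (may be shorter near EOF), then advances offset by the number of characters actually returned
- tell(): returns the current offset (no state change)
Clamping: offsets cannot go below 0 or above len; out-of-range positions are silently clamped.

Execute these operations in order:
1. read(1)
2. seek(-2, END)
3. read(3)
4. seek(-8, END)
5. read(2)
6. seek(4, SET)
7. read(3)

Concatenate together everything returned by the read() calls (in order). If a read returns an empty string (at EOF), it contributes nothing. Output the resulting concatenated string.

After 1 (read(1)): returned 'K', offset=1
After 2 (seek(-2, END)): offset=20
After 3 (read(3)): returned 'YS', offset=22
After 4 (seek(-8, END)): offset=14
After 5 (read(2)): returned '71', offset=16
After 6 (seek(4, SET)): offset=4
After 7 (read(3)): returned 'U9M', offset=7

Answer: KYS71U9M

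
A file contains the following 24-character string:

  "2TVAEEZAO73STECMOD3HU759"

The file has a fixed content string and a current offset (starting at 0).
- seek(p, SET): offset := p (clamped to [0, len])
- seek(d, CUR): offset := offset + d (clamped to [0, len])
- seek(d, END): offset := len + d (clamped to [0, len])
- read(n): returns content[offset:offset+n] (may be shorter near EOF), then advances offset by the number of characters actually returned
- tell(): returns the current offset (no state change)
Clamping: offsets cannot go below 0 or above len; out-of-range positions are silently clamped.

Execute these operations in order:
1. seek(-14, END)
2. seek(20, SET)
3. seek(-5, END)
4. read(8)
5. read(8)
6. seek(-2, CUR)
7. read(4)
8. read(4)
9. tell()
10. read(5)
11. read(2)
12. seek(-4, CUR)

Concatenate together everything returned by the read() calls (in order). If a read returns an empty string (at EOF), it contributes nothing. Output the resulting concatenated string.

After 1 (seek(-14, END)): offset=10
After 2 (seek(20, SET)): offset=20
After 3 (seek(-5, END)): offset=19
After 4 (read(8)): returned 'HU759', offset=24
After 5 (read(8)): returned '', offset=24
After 6 (seek(-2, CUR)): offset=22
After 7 (read(4)): returned '59', offset=24
After 8 (read(4)): returned '', offset=24
After 9 (tell()): offset=24
After 10 (read(5)): returned '', offset=24
After 11 (read(2)): returned '', offset=24
After 12 (seek(-4, CUR)): offset=20

Answer: HU75959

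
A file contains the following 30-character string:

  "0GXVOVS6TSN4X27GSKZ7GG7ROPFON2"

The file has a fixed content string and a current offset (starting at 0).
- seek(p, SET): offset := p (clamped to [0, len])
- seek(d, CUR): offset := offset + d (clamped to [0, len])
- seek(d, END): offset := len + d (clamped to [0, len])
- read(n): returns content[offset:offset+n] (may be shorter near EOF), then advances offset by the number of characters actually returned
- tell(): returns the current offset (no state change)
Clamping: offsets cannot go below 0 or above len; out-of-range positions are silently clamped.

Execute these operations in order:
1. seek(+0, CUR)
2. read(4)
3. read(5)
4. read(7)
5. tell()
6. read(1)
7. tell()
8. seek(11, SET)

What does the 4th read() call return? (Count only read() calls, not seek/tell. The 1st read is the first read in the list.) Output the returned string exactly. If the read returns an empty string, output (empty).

After 1 (seek(+0, CUR)): offset=0
After 2 (read(4)): returned '0GXV', offset=4
After 3 (read(5)): returned 'OVS6T', offset=9
After 4 (read(7)): returned 'SN4X27G', offset=16
After 5 (tell()): offset=16
After 6 (read(1)): returned 'S', offset=17
After 7 (tell()): offset=17
After 8 (seek(11, SET)): offset=11

Answer: S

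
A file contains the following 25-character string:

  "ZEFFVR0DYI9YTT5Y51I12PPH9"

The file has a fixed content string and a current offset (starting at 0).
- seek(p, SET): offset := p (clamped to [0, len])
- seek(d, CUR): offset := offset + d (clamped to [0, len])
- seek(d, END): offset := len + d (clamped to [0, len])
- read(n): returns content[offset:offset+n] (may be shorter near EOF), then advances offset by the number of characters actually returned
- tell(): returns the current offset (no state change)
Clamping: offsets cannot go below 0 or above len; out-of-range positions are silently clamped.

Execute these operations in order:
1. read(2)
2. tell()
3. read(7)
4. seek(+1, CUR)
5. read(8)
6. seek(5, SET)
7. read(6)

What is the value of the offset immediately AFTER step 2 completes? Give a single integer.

After 1 (read(2)): returned 'ZE', offset=2
After 2 (tell()): offset=2

Answer: 2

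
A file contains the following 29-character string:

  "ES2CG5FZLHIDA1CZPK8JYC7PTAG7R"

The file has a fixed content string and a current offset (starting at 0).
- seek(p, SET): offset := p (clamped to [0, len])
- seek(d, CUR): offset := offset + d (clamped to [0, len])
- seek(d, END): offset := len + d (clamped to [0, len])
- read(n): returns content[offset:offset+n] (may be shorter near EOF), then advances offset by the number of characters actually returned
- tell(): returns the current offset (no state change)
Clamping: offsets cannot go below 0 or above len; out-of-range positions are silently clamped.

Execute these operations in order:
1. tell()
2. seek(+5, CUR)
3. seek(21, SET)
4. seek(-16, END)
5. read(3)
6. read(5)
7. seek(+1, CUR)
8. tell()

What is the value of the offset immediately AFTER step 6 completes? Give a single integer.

After 1 (tell()): offset=0
After 2 (seek(+5, CUR)): offset=5
After 3 (seek(21, SET)): offset=21
After 4 (seek(-16, END)): offset=13
After 5 (read(3)): returned '1CZ', offset=16
After 6 (read(5)): returned 'PK8JY', offset=21

Answer: 21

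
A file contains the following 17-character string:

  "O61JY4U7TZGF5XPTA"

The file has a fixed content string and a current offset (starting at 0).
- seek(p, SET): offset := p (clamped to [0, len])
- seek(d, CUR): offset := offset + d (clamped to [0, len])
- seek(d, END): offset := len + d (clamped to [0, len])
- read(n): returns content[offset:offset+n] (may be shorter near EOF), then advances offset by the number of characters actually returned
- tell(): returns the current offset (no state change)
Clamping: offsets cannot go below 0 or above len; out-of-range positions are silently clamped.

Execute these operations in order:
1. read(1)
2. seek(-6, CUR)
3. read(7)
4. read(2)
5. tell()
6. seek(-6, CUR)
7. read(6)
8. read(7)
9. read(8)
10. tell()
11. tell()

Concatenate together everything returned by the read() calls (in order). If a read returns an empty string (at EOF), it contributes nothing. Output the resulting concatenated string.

Answer: OO61JY4U7TJY4U7TZGF5XPTA

Derivation:
After 1 (read(1)): returned 'O', offset=1
After 2 (seek(-6, CUR)): offset=0
After 3 (read(7)): returned 'O61JY4U', offset=7
After 4 (read(2)): returned '7T', offset=9
After 5 (tell()): offset=9
After 6 (seek(-6, CUR)): offset=3
After 7 (read(6)): returned 'JY4U7T', offset=9
After 8 (read(7)): returned 'ZGF5XPT', offset=16
After 9 (read(8)): returned 'A', offset=17
After 10 (tell()): offset=17
After 11 (tell()): offset=17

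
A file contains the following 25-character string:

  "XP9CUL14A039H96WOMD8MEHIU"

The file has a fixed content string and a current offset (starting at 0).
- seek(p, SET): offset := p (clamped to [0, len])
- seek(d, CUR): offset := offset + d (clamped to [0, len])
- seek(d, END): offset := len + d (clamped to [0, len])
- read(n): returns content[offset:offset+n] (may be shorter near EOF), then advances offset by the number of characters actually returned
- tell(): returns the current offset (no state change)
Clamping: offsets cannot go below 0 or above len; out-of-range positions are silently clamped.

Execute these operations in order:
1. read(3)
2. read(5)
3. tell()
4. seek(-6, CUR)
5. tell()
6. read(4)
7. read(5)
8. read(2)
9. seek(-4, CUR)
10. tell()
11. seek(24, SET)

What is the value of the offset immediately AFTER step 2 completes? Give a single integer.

Answer: 8

Derivation:
After 1 (read(3)): returned 'XP9', offset=3
After 2 (read(5)): returned 'CUL14', offset=8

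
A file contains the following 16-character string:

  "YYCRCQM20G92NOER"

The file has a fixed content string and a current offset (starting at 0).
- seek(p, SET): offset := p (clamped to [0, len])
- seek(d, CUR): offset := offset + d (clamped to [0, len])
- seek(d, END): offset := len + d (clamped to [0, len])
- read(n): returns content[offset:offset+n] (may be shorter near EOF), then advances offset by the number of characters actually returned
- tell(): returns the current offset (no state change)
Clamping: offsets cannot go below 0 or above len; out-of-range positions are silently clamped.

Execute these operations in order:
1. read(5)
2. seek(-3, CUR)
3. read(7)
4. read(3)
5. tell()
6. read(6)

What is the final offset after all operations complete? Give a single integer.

Answer: 16

Derivation:
After 1 (read(5)): returned 'YYCRC', offset=5
After 2 (seek(-3, CUR)): offset=2
After 3 (read(7)): returned 'CRCQM20', offset=9
After 4 (read(3)): returned 'G92', offset=12
After 5 (tell()): offset=12
After 6 (read(6)): returned 'NOER', offset=16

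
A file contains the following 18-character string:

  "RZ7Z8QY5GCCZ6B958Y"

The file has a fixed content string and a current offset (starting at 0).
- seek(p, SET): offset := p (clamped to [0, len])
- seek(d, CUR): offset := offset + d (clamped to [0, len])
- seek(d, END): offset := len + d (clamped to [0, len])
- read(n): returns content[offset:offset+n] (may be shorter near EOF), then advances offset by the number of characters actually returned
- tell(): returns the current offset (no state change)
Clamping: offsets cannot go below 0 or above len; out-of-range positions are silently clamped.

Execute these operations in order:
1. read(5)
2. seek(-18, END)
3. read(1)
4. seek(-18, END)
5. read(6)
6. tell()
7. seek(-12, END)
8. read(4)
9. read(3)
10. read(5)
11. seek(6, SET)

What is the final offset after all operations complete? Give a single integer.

Answer: 6

Derivation:
After 1 (read(5)): returned 'RZ7Z8', offset=5
After 2 (seek(-18, END)): offset=0
After 3 (read(1)): returned 'R', offset=1
After 4 (seek(-18, END)): offset=0
After 5 (read(6)): returned 'RZ7Z8Q', offset=6
After 6 (tell()): offset=6
After 7 (seek(-12, END)): offset=6
After 8 (read(4)): returned 'Y5GC', offset=10
After 9 (read(3)): returned 'CZ6', offset=13
After 10 (read(5)): returned 'B958Y', offset=18
After 11 (seek(6, SET)): offset=6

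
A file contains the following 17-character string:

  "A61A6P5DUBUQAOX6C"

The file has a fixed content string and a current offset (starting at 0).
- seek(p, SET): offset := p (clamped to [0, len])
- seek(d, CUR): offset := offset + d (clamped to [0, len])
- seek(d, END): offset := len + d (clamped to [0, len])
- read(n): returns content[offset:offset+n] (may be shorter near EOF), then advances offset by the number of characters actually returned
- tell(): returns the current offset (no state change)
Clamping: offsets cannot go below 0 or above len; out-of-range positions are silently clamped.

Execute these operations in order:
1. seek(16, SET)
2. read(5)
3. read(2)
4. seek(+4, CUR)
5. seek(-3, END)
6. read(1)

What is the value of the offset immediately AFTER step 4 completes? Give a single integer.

Answer: 17

Derivation:
After 1 (seek(16, SET)): offset=16
After 2 (read(5)): returned 'C', offset=17
After 3 (read(2)): returned '', offset=17
After 4 (seek(+4, CUR)): offset=17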